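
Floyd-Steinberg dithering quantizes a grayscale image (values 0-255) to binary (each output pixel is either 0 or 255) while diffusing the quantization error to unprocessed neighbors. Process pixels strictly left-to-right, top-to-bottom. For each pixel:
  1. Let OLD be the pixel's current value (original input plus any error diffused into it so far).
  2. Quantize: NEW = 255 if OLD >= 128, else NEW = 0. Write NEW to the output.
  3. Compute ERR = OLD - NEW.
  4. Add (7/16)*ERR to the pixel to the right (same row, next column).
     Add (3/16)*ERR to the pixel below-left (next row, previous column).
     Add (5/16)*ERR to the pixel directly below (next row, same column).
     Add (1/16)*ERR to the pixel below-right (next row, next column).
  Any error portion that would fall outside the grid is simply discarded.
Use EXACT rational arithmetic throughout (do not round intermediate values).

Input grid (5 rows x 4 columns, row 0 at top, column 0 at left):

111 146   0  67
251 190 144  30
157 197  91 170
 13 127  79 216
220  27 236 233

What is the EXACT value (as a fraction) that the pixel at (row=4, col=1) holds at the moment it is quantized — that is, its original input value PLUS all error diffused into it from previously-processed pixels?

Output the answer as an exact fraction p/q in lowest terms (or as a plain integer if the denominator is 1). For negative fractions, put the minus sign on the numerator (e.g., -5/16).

(0,0): OLD=111 → NEW=0, ERR=111
(0,1): OLD=3113/16 → NEW=255, ERR=-967/16
(0,2): OLD=-6769/256 → NEW=0, ERR=-6769/256
(0,3): OLD=227049/4096 → NEW=0, ERR=227049/4096
(1,0): OLD=70235/256 → NEW=255, ERR=4955/256
(1,1): OLD=371837/2048 → NEW=255, ERR=-150403/2048
(1,2): OLD=7223617/65536 → NEW=0, ERR=7223617/65536
(1,3): OLD=98453655/1048576 → NEW=0, ERR=98453655/1048576
(2,0): OLD=4891567/32768 → NEW=255, ERR=-3464273/32768
(2,1): OLD=156944501/1048576 → NEW=255, ERR=-110442379/1048576
(2,2): OLD=193734249/2097152 → NEW=0, ERR=193734249/2097152
(2,3): OLD=8276085477/33554432 → NEW=255, ERR=-280294683/33554432
(3,0): OLD=-667507009/16777216 → NEW=0, ERR=-667507009/16777216
(3,1): OLD=23459277729/268435456 → NEW=0, ERR=23459277729/268435456
(3,2): OLD=592506958431/4294967296 → NEW=255, ERR=-502709702049/4294967296
(3,3): OLD=11541818205465/68719476736 → NEW=255, ERR=-5981648362215/68719476736
(4,0): OLD=961870077587/4294967296 → NEW=255, ERR=-133346582893/4294967296
(4,1): OLD=559865554745/34359738368 → NEW=0, ERR=559865554745/34359738368
Target (4,1): original=27, with diffused error = 559865554745/34359738368

Answer: 559865554745/34359738368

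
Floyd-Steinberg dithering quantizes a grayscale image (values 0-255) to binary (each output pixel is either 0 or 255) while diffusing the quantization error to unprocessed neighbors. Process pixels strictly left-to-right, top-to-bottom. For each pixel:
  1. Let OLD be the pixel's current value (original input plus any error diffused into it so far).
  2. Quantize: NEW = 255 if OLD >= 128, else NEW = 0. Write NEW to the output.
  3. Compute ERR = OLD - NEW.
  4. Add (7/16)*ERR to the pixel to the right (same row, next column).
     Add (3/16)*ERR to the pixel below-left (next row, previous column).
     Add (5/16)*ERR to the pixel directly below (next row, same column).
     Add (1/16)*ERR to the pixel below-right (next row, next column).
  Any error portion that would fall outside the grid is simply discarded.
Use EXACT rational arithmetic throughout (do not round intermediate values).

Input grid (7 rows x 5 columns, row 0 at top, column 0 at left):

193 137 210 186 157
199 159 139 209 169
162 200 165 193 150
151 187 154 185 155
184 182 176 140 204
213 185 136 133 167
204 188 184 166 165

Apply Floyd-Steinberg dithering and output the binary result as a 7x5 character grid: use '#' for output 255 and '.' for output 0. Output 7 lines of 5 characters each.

(0,0): OLD=193 → NEW=255, ERR=-62
(0,1): OLD=879/8 → NEW=0, ERR=879/8
(0,2): OLD=33033/128 → NEW=255, ERR=393/128
(0,3): OLD=383679/2048 → NEW=255, ERR=-138561/2048
(0,4): OLD=4174649/32768 → NEW=0, ERR=4174649/32768
(1,0): OLD=25629/128 → NEW=255, ERR=-7011/128
(1,1): OLD=170059/1024 → NEW=255, ERR=-91061/1024
(1,2): OLD=3120679/32768 → NEW=0, ERR=3120679/32768
(1,3): OLD=33240155/131072 → NEW=255, ERR=-183205/131072
(1,4): OLD=427761329/2097152 → NEW=255, ERR=-107012431/2097152
(2,0): OLD=2100585/16384 → NEW=255, ERR=-2077335/16384
(2,1): OLD=68772371/524288 → NEW=255, ERR=-64921069/524288
(2,2): OLD=1130505465/8388608 → NEW=255, ERR=-1008589575/8388608
(2,3): OLD=18300013531/134217728 → NEW=255, ERR=-15925507109/134217728
(2,4): OLD=176212417597/2147483648 → NEW=0, ERR=176212417597/2147483648
(3,0): OLD=739543001/8388608 → NEW=0, ERR=739543001/8388608
(3,1): OLD=10496233189/67108864 → NEW=255, ERR=-6616527131/67108864
(3,2): OLD=92997620967/2147483648 → NEW=0, ERR=92997620967/2147483648
(3,3): OLD=750491587215/4294967296 → NEW=255, ERR=-344725073265/4294967296
(3,4): OLD=9490951329707/68719476736 → NEW=255, ERR=-8032515237973/68719476736
(4,0): OLD=207300634263/1073741824 → NEW=255, ERR=-66503530857/1073741824
(4,1): OLD=4732094481175/34359738368 → NEW=255, ERR=-4029638802665/34359738368
(4,2): OLD=64328297653561/549755813888 → NEW=0, ERR=64328297653561/549755813888
(4,3): OLD=1292154085050647/8796093022208 → NEW=255, ERR=-950849635612393/8796093022208
(4,4): OLD=16207693472850721/140737488355328 → NEW=0, ERR=16207693472850721/140737488355328
(5,0): OLD=94368507013029/549755813888 → NEW=255, ERR=-45819225528411/549755813888
(5,1): OLD=571553305679151/4398046511104 → NEW=255, ERR=-549948554652369/4398046511104
(5,2): OLD=12703146023156903/140737488355328 → NEW=0, ERR=12703146023156903/140737488355328
(5,3): OLD=94358637787777161/562949953421312 → NEW=255, ERR=-49193600334657399/562949953421312
(5,4): OLD=1423146565976965139/9007199254740992 → NEW=255, ERR=-873689243981987821/9007199254740992
(6,0): OLD=10872609127149909/70368744177664 → NEW=255, ERR=-7071420638154411/70368744177664
(6,1): OLD=262726423628483323/2251799813685248 → NEW=0, ERR=262726423628483323/2251799813685248
(6,2): OLD=8612738434743403897/36028797018963968 → NEW=255, ERR=-574604805092407943/36028797018963968
(6,3): OLD=68696033593775389043/576460752303423488 → NEW=0, ERR=68696033593775389043/576460752303423488
(6,4): OLD=1672773816420540452325/9223372036854775808 → NEW=255, ERR=-679186052977427378715/9223372036854775808
Row 0: #.##.
Row 1: ##.##
Row 2: ####.
Row 3: .#.##
Row 4: ##.#.
Row 5: ##.##
Row 6: #.#.#

Answer: #.##.
##.##
####.
.#.##
##.#.
##.##
#.#.#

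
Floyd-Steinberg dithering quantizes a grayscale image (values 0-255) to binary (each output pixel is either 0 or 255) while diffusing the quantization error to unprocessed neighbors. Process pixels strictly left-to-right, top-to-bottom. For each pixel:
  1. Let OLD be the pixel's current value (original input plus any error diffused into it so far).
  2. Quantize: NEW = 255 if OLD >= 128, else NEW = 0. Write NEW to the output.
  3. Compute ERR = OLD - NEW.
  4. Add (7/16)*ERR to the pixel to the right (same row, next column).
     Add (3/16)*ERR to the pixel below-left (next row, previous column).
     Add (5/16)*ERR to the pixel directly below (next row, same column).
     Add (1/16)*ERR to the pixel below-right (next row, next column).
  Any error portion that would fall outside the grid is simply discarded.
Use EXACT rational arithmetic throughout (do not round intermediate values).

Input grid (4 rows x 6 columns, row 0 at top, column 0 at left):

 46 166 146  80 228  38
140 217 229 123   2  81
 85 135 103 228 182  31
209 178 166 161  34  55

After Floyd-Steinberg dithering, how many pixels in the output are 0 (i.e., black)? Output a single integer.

Answer: 12

Derivation:
(0,0): OLD=46 → NEW=0, ERR=46
(0,1): OLD=1489/8 → NEW=255, ERR=-551/8
(0,2): OLD=14831/128 → NEW=0, ERR=14831/128
(0,3): OLD=267657/2048 → NEW=255, ERR=-254583/2048
(0,4): OLD=5689023/32768 → NEW=255, ERR=-2666817/32768
(0,5): OLD=1255225/524288 → NEW=0, ERR=1255225/524288
(1,0): OLD=18107/128 → NEW=255, ERR=-14533/128
(1,1): OLD=174493/1024 → NEW=255, ERR=-86627/1024
(1,2): OLD=6572769/32768 → NEW=255, ERR=-1783071/32768
(1,3): OLD=6858893/131072 → NEW=0, ERR=6858893/131072
(1,4): OLD=-65926713/8388608 → NEW=0, ERR=-65926713/8388608
(1,5): OLD=9827861825/134217728 → NEW=0, ERR=9827861825/134217728
(2,0): OLD=551439/16384 → NEW=0, ERR=551439/16384
(2,1): OLD=55569045/524288 → NEW=0, ERR=55569045/524288
(2,2): OLD=1148317951/8388608 → NEW=255, ERR=-990777089/8388608
(2,3): OLD=12603400903/67108864 → NEW=255, ERR=-4509359417/67108864
(2,4): OLD=358943946965/2147483648 → NEW=255, ERR=-188664383275/2147483648
(2,5): OLD=513852913955/34359738368 → NEW=0, ERR=513852913955/34359738368
(3,0): OLD=2008156447/8388608 → NEW=255, ERR=-130938593/8388608
(3,1): OLD=12364857267/67108864 → NEW=255, ERR=-4747903053/67108864
(3,2): OLD=49479748681/536870912 → NEW=0, ERR=49479748681/536870912
(3,3): OLD=5376221248987/34359738368 → NEW=255, ERR=-3385512034853/34359738368
(3,4): OLD=-10433635256709/274877906944 → NEW=0, ERR=-10433635256709/274877906944
(3,5): OLD=165262186812757/4398046511104 → NEW=0, ERR=165262186812757/4398046511104
Output grid:
  Row 0: .#.##.  (3 black, running=3)
  Row 1: ###...  (3 black, running=6)
  Row 2: ..###.  (3 black, running=9)
  Row 3: ##.#..  (3 black, running=12)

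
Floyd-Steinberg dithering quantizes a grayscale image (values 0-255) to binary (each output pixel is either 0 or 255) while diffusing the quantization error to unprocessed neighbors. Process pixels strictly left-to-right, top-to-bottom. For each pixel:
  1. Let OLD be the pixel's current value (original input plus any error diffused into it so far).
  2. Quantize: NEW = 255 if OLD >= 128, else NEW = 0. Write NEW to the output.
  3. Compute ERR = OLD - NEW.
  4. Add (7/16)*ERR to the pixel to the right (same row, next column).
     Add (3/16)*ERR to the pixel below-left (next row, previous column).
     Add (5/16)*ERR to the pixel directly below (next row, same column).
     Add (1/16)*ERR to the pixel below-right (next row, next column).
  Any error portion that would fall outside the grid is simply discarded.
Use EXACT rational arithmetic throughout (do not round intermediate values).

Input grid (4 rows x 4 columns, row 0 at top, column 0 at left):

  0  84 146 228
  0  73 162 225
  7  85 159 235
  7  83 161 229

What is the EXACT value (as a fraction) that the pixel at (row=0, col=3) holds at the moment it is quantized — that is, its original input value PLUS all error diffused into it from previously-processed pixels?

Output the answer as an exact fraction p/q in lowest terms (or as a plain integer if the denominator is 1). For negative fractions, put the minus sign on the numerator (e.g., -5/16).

Answer: 12569/64

Derivation:
(0,0): OLD=0 → NEW=0, ERR=0
(0,1): OLD=84 → NEW=0, ERR=84
(0,2): OLD=731/4 → NEW=255, ERR=-289/4
(0,3): OLD=12569/64 → NEW=255, ERR=-3751/64
Target (0,3): original=228, with diffused error = 12569/64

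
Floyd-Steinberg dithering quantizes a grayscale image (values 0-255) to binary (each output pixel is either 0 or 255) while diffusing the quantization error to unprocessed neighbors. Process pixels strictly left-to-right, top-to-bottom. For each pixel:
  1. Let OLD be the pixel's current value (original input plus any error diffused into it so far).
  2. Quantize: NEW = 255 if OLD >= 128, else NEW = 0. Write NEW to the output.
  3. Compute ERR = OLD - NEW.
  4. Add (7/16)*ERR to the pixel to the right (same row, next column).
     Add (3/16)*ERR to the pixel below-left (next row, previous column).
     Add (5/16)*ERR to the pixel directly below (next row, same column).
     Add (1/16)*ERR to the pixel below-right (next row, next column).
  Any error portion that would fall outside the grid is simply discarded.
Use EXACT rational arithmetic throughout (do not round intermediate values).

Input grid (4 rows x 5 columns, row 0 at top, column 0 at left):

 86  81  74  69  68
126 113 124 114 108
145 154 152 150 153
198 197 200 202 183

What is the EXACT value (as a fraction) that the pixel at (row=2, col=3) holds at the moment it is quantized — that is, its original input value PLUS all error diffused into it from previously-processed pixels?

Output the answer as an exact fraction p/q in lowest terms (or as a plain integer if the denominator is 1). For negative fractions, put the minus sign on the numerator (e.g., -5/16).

(0,0): OLD=86 → NEW=0, ERR=86
(0,1): OLD=949/8 → NEW=0, ERR=949/8
(0,2): OLD=16115/128 → NEW=0, ERR=16115/128
(0,3): OLD=254117/2048 → NEW=0, ERR=254117/2048
(0,4): OLD=4007043/32768 → NEW=0, ERR=4007043/32768
(1,0): OLD=22415/128 → NEW=255, ERR=-10225/128
(1,1): OLD=147561/1024 → NEW=255, ERR=-113559/1024
(1,2): OLD=4767901/32768 → NEW=255, ERR=-3587939/32768
(1,3): OLD=17782297/131072 → NEW=255, ERR=-15641063/131072
(1,4): OLD=213409323/2097152 → NEW=0, ERR=213409323/2097152
(2,0): OLD=1626003/16384 → NEW=0, ERR=1626003/16384
(2,1): OLD=71953537/524288 → NEW=255, ERR=-61739903/524288
(2,2): OLD=310019011/8388608 → NEW=0, ERR=310019011/8388608
(2,3): OLD=18940051609/134217728 → NEW=255, ERR=-15285469031/134217728
Target (2,3): original=150, with diffused error = 18940051609/134217728

Answer: 18940051609/134217728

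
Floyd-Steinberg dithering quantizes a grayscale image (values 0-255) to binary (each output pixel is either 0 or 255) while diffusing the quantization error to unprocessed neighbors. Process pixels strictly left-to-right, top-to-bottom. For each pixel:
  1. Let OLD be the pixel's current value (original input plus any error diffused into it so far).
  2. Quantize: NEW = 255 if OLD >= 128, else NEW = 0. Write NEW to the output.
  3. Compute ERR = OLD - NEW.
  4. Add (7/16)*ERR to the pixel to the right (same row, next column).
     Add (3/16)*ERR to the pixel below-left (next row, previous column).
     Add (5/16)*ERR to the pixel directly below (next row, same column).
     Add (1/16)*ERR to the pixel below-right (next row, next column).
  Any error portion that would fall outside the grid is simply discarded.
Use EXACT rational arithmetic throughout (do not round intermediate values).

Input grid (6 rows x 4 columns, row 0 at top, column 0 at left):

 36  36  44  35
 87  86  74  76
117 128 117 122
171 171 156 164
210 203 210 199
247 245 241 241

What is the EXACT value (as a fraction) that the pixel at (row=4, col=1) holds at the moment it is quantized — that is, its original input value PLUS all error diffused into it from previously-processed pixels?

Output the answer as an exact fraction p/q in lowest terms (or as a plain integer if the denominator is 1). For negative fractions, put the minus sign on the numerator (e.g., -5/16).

(0,0): OLD=36 → NEW=0, ERR=36
(0,1): OLD=207/4 → NEW=0, ERR=207/4
(0,2): OLD=4265/64 → NEW=0, ERR=4265/64
(0,3): OLD=65695/1024 → NEW=0, ERR=65695/1024
(1,0): OLD=6909/64 → NEW=0, ERR=6909/64
(1,1): OLD=84043/512 → NEW=255, ERR=-46517/512
(1,2): OLD=1152455/16384 → NEW=0, ERR=1152455/16384
(1,3): OLD=34337569/262144 → NEW=255, ERR=-32509151/262144
(2,0): OLD=1095273/8192 → NEW=255, ERR=-993687/8192
(2,1): OLD=17426163/262144 → NEW=0, ERR=17426163/262144
(2,2): OLD=72946119/524288 → NEW=255, ERR=-60747321/524288
(2,3): OLD=309965979/8388608 → NEW=0, ERR=309965979/8388608
(3,0): OLD=610514553/4194304 → NEW=255, ERR=-459032967/4194304
(3,1): OLD=7689774567/67108864 → NEW=0, ERR=7689774567/67108864
(3,2): OLD=194354142297/1073741824 → NEW=255, ERR=-79450022823/1073741824
(3,3): OLD=2335316099567/17179869184 → NEW=255, ERR=-2045550542353/17179869184
(4,0): OLD=211832469381/1073741824 → NEW=255, ERR=-61971695739/1073741824
(4,1): OLD=1656515515759/8589934592 → NEW=255, ERR=-533917805201/8589934592
Target (4,1): original=203, with diffused error = 1656515515759/8589934592

Answer: 1656515515759/8589934592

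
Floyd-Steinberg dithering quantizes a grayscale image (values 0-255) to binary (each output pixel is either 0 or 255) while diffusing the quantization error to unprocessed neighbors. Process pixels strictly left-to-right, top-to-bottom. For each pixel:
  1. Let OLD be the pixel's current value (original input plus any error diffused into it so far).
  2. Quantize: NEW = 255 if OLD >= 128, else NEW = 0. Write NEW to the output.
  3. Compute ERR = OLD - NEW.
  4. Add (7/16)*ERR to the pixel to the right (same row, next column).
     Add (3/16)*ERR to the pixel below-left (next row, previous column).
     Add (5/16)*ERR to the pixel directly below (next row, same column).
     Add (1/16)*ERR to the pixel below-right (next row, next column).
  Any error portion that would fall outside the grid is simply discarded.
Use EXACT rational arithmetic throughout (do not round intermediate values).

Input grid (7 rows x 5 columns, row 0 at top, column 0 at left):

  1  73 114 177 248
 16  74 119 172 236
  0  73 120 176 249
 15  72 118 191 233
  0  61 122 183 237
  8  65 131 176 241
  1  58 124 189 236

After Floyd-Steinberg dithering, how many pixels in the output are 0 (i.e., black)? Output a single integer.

Answer: 17

Derivation:
(0,0): OLD=1 → NEW=0, ERR=1
(0,1): OLD=1175/16 → NEW=0, ERR=1175/16
(0,2): OLD=37409/256 → NEW=255, ERR=-27871/256
(0,3): OLD=529895/4096 → NEW=255, ERR=-514585/4096
(0,4): OLD=12650833/65536 → NEW=255, ERR=-4060847/65536
(1,0): OLD=7701/256 → NEW=0, ERR=7701/256
(1,1): OLD=183827/2048 → NEW=0, ERR=183827/2048
(1,2): OLD=6899727/65536 → NEW=0, ERR=6899727/65536
(1,3): OLD=42042211/262144 → NEW=255, ERR=-24804509/262144
(1,4): OLD=702073801/4194304 → NEW=255, ERR=-367473719/4194304
(2,0): OLD=859521/32768 → NEW=0, ERR=859521/32768
(2,1): OLD=140662299/1048576 → NEW=255, ERR=-126724581/1048576
(2,2): OLD=1474637329/16777216 → NEW=0, ERR=1474637329/16777216
(2,3): OLD=46986304163/268435456 → NEW=255, ERR=-21464737117/268435456
(2,4): OLD=776202289589/4294967296 → NEW=255, ERR=-319014370891/4294967296
(3,0): OLD=9007857/16777216 → NEW=0, ERR=9007857/16777216
(3,1): OLD=7058214045/134217728 → NEW=0, ERR=7058214045/134217728
(3,2): OLD=626756419791/4294967296 → NEW=255, ERR=-468460240689/4294967296
(3,3): OLD=943685430743/8589934592 → NEW=0, ERR=943685430743/8589934592
(3,4): OLD=34752058877523/137438953472 → NEW=255, ERR=-294874257837/137438953472
(4,0): OLD=21534956415/2147483648 → NEW=0, ERR=21534956415/2147483648
(4,1): OLD=4219617007231/68719476736 → NEW=0, ERR=4219617007231/68719476736
(4,2): OLD=152463174313041/1099511627776 → NEW=255, ERR=-127912290769839/1099511627776
(4,3): OLD=2800939882610303/17592186044416 → NEW=255, ERR=-1685067558715777/17592186044416
(4,4): OLD=56658044806561017/281474976710656 → NEW=255, ERR=-15118074254656263/281474976710656
(5,0): OLD=24900537070301/1099511627776 → NEW=0, ERR=24900537070301/1099511627776
(5,1): OLD=641327119166295/8796093022208 → NEW=0, ERR=641327119166295/8796093022208
(5,2): OLD=31643837633540751/281474976710656 → NEW=0, ERR=31643837633540751/281474976710656
(5,3): OLD=200308805988420705/1125899906842624 → NEW=255, ERR=-86795670256448415/1125899906842624
(5,4): OLD=3323694540139084251/18014398509481984 → NEW=255, ERR=-1269977079778821669/18014398509481984
(6,0): OLD=3060740328666253/140737488355328 → NEW=0, ERR=3060740328666253/140737488355328
(6,1): OLD=507977532446042819/4503599627370496 → NEW=0, ERR=507977532446042819/4503599627370496
(6,2): OLD=14309302840444385937/72057594037927936 → NEW=255, ERR=-4065383639227237743/72057594037927936
(6,3): OLD=154530961890880493691/1152921504606846976 → NEW=255, ERR=-139464021783865485189/1152921504606846976
(6,4): OLD=2881912017036569674013/18446744073709551616 → NEW=255, ERR=-1822007721759365988067/18446744073709551616
Output grid:
  Row 0: ..###  (2 black, running=2)
  Row 1: ...##  (3 black, running=5)
  Row 2: .#.##  (2 black, running=7)
  Row 3: ..#.#  (3 black, running=10)
  Row 4: ..###  (2 black, running=12)
  Row 5: ...##  (3 black, running=15)
  Row 6: ..###  (2 black, running=17)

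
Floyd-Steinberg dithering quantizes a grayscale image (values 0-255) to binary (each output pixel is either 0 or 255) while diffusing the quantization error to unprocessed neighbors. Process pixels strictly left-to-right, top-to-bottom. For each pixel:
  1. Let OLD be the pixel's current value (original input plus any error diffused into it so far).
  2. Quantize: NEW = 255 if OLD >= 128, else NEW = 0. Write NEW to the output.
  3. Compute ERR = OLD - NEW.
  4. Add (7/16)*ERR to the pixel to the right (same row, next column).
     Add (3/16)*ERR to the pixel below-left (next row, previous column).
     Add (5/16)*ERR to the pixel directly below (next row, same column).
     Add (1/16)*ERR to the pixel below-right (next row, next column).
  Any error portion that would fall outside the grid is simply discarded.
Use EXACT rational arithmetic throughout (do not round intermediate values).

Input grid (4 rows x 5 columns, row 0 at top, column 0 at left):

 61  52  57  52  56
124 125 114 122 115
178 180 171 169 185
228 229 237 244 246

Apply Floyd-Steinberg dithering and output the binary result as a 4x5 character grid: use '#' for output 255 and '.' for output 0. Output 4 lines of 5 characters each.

Answer: .....
##.##
.##.#
#####

Derivation:
(0,0): OLD=61 → NEW=0, ERR=61
(0,1): OLD=1259/16 → NEW=0, ERR=1259/16
(0,2): OLD=23405/256 → NEW=0, ERR=23405/256
(0,3): OLD=376827/4096 → NEW=0, ERR=376827/4096
(0,4): OLD=6307805/65536 → NEW=0, ERR=6307805/65536
(1,0): OLD=40401/256 → NEW=255, ERR=-24879/256
(1,1): OLD=262199/2048 → NEW=255, ERR=-260041/2048
(1,2): OLD=7155715/65536 → NEW=0, ERR=7155715/65536
(1,3): OLD=58269383/262144 → NEW=255, ERR=-8577337/262144
(1,4): OLD=572576629/4194304 → NEW=255, ERR=-496970891/4194304
(2,0): OLD=4057421/32768 → NEW=0, ERR=4057421/32768
(2,1): OLD=219039135/1048576 → NEW=255, ERR=-48347745/1048576
(2,2): OLD=2866857885/16777216 → NEW=255, ERR=-1411332195/16777216
(2,3): OLD=28609731207/268435456 → NEW=0, ERR=28609731207/268435456
(2,4): OLD=827023190001/4294967296 → NEW=255, ERR=-268193470479/4294967296
(3,0): OLD=4329349373/16777216 → NEW=255, ERR=51159293/16777216
(3,1): OLD=27902708921/134217728 → NEW=255, ERR=-6322811719/134217728
(3,2): OLD=889933480387/4294967296 → NEW=255, ERR=-205283180093/4294967296
(3,3): OLD=2056683388267/8589934592 → NEW=255, ERR=-133749932693/8589934592
(3,4): OLD=31107309719095/137438953472 → NEW=255, ERR=-3939623416265/137438953472
Row 0: .....
Row 1: ##.##
Row 2: .##.#
Row 3: #####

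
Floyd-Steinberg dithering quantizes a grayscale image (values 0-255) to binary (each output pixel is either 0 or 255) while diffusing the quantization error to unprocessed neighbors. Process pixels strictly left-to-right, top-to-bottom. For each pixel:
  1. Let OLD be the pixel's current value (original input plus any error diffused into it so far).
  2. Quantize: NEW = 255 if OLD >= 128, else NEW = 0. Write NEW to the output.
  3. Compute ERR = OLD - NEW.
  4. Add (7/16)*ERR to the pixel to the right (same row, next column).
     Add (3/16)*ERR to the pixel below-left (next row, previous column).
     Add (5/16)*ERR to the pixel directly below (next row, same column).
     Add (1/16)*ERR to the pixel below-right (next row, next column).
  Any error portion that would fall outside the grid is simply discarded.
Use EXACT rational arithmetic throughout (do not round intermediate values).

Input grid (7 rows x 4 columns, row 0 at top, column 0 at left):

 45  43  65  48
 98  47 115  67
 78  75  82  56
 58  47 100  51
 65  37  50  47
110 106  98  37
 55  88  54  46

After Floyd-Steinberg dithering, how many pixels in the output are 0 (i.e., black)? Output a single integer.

Answer: 22

Derivation:
(0,0): OLD=45 → NEW=0, ERR=45
(0,1): OLD=1003/16 → NEW=0, ERR=1003/16
(0,2): OLD=23661/256 → NEW=0, ERR=23661/256
(0,3): OLD=362235/4096 → NEW=0, ERR=362235/4096
(1,0): OLD=31697/256 → NEW=0, ERR=31697/256
(1,1): OLD=288567/2048 → NEW=255, ERR=-233673/2048
(1,2): OLD=7501571/65536 → NEW=0, ERR=7501571/65536
(1,3): OLD=157801605/1048576 → NEW=255, ERR=-109585275/1048576
(2,0): OLD=3122765/32768 → NEW=0, ERR=3122765/32768
(2,1): OLD=115593375/1048576 → NEW=0, ERR=115593375/1048576
(2,2): OLD=292076827/2097152 → NEW=255, ERR=-242696933/2097152
(2,3): OLD=-675632817/33554432 → NEW=0, ERR=-675632817/33554432
(3,0): OLD=1819501053/16777216 → NEW=0, ERR=1819501053/16777216
(3,1): OLD=30374573091/268435456 → NEW=0, ERR=30374573091/268435456
(3,2): OLD=500169420509/4294967296 → NEW=0, ERR=500169420509/4294967296
(3,3): OLD=6076430935435/68719476736 → NEW=0, ERR=6076430935435/68719476736
(4,0): OLD=515856677753/4294967296 → NEW=0, ERR=515856677753/4294967296
(4,1): OLD=5274941880939/34359738368 → NEW=255, ERR=-3486791402901/34359738368
(4,2): OLD=72179238906507/1099511627776 → NEW=0, ERR=72179238906507/1099511627776
(4,3): OLD=1946245262918205/17592186044416 → NEW=0, ERR=1946245262918205/17592186044416
(5,0): OLD=70647032429097/549755813888 → NEW=255, ERR=-69540700112343/549755813888
(5,1): OLD=681912320895423/17592186044416 → NEW=0, ERR=681912320895423/17592186044416
(5,2): OLD=1318305364590691/8796093022208 → NEW=255, ERR=-924698356072349/8796093022208
(5,3): OLD=8354891290376523/281474976710656 → NEW=0, ERR=8354891290376523/281474976710656
(6,0): OLD=6400348663797469/281474976710656 → NEW=0, ERR=6400348663797469/281474976710656
(6,1): OLD=371296312886354651/4503599627370496 → NEW=0, ERR=371296312886354651/4503599627370496
(6,2): OLD=4698560812794679053/72057594037927936 → NEW=0, ERR=4698560812794679053/72057594037927936
(6,3): OLD=89043446820214980699/1152921504606846976 → NEW=0, ERR=89043446820214980699/1152921504606846976
Output grid:
  Row 0: ....  (4 black, running=4)
  Row 1: .#.#  (2 black, running=6)
  Row 2: ..#.  (3 black, running=9)
  Row 3: ....  (4 black, running=13)
  Row 4: .#..  (3 black, running=16)
  Row 5: #.#.  (2 black, running=18)
  Row 6: ....  (4 black, running=22)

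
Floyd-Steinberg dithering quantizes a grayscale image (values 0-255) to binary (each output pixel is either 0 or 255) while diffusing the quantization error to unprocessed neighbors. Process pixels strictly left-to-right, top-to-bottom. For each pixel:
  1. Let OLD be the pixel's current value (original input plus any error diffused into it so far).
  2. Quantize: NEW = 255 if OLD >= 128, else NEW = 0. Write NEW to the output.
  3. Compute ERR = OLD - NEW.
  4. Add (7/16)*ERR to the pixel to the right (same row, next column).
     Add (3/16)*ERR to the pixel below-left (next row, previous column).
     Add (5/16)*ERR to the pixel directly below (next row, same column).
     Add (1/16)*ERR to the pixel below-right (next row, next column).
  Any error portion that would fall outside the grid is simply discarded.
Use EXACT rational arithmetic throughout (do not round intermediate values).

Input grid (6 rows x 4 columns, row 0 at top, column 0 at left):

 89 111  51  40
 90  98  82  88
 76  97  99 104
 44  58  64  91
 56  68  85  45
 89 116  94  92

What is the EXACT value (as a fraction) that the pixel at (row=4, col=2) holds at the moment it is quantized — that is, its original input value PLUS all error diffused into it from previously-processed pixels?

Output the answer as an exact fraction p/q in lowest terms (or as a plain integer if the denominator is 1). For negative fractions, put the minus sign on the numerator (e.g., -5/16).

Answer: 120352902137999/1099511627776

Derivation:
(0,0): OLD=89 → NEW=0, ERR=89
(0,1): OLD=2399/16 → NEW=255, ERR=-1681/16
(0,2): OLD=1289/256 → NEW=0, ERR=1289/256
(0,3): OLD=172863/4096 → NEW=0, ERR=172863/4096
(1,0): OLD=25117/256 → NEW=0, ERR=25117/256
(1,1): OLD=234699/2048 → NEW=0, ERR=234699/2048
(1,2): OLD=8851111/65536 → NEW=255, ERR=-7860569/65536
(1,3): OLD=51409729/1048576 → NEW=0, ERR=51409729/1048576
(2,0): OLD=4199145/32768 → NEW=255, ERR=-4156695/32768
(2,1): OLD=63918227/1048576 → NEW=0, ERR=63918227/1048576
(2,2): OLD=219240191/2097152 → NEW=0, ERR=219240191/2097152
(2,3): OLD=5286901347/33554432 → NEW=255, ERR=-3269478813/33554432
(3,0): OLD=264880985/16777216 → NEW=0, ERR=264880985/16777216
(3,1): OLD=25670418247/268435456 → NEW=0, ERR=25670418247/268435456
(3,2): OLD=532780131513/4294967296 → NEW=0, ERR=532780131513/4294967296
(3,3): OLD=8339470774415/68719476736 → NEW=0, ERR=8339470774415/68719476736
(4,0): OLD=338719902117/4294967296 → NEW=0, ERR=338719902117/4294967296
(4,1): OLD=5381873559663/34359738368 → NEW=255, ERR=-3379859724177/34359738368
(4,2): OLD=120352902137999/1099511627776 → NEW=0, ERR=120352902137999/1099511627776
Target (4,2): original=85, with diffused error = 120352902137999/1099511627776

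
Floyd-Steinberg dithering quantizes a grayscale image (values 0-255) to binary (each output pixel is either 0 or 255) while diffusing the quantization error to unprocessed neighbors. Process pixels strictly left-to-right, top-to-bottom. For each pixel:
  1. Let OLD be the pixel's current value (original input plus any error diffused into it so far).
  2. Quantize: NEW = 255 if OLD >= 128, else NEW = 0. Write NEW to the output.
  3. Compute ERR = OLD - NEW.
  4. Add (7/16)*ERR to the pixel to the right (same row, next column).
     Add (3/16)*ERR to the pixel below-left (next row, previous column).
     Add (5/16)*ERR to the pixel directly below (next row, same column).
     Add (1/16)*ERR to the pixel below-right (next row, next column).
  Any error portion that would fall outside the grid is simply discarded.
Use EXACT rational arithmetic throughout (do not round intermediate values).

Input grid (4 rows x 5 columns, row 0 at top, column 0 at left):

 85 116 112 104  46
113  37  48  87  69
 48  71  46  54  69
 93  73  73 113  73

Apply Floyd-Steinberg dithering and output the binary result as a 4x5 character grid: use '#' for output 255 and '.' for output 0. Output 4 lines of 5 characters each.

Answer: .#.#.
.....
.#..#
..#..

Derivation:
(0,0): OLD=85 → NEW=0, ERR=85
(0,1): OLD=2451/16 → NEW=255, ERR=-1629/16
(0,2): OLD=17269/256 → NEW=0, ERR=17269/256
(0,3): OLD=546867/4096 → NEW=255, ERR=-497613/4096
(0,4): OLD=-468635/65536 → NEW=0, ERR=-468635/65536
(1,0): OLD=30841/256 → NEW=0, ERR=30841/256
(1,1): OLD=155343/2048 → NEW=0, ERR=155343/2048
(1,2): OLD=4792187/65536 → NEW=0, ERR=4792187/65536
(1,3): OLD=21994335/262144 → NEW=0, ERR=21994335/262144
(1,4): OLD=402147389/4194304 → NEW=0, ERR=402147389/4194304
(2,0): OLD=3272533/32768 → NEW=0, ERR=3272533/32768
(2,1): OLD=167391095/1048576 → NEW=255, ERR=-99995785/1048576
(2,2): OLD=798624037/16777216 → NEW=0, ERR=798624037/16777216
(2,3): OLD=33176638623/268435456 → NEW=0, ERR=33176638623/268435456
(2,4): OLD=679798577305/4294967296 → NEW=255, ERR=-415418083175/4294967296
(3,0): OLD=1783899013/16777216 → NEW=0, ERR=1783899013/16777216
(3,1): OLD=14077413793/134217728 → NEW=0, ERR=14077413793/134217728
(3,2): OLD=648437323579/4294967296 → NEW=255, ERR=-446779336901/4294967296
(3,3): OLD=781271263331/8589934592 → NEW=0, ERR=781271263331/8589934592
(3,4): OLD=12409414050959/137438953472 → NEW=0, ERR=12409414050959/137438953472
Row 0: .#.#.
Row 1: .....
Row 2: .#..#
Row 3: ..#..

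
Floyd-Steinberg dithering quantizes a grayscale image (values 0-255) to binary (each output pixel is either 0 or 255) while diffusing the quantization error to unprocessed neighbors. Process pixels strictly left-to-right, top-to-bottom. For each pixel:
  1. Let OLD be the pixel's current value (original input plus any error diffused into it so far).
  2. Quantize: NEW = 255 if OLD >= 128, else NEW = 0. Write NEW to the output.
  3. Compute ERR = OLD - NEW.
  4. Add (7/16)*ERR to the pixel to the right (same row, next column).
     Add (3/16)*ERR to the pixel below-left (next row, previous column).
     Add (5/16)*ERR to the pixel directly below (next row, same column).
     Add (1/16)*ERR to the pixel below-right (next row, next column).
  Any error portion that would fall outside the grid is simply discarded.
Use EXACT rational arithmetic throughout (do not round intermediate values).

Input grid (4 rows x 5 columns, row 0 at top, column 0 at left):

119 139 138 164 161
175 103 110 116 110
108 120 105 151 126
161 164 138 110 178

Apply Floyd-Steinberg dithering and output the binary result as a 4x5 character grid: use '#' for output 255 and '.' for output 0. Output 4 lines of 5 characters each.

(0,0): OLD=119 → NEW=0, ERR=119
(0,1): OLD=3057/16 → NEW=255, ERR=-1023/16
(0,2): OLD=28167/256 → NEW=0, ERR=28167/256
(0,3): OLD=868913/4096 → NEW=255, ERR=-175567/4096
(0,4): OLD=9322327/65536 → NEW=255, ERR=-7389353/65536
(1,0): OLD=51251/256 → NEW=255, ERR=-14029/256
(1,1): OLD=178405/2048 → NEW=0, ERR=178405/2048
(1,2): OLD=11171401/65536 → NEW=255, ERR=-5540279/65536
(1,3): OLD=13462549/262144 → NEW=0, ERR=13462549/262144
(1,4): OLD=396587935/4194304 → NEW=0, ERR=396587935/4194304
(2,0): OLD=3512999/32768 → NEW=0, ERR=3512999/32768
(2,1): OLD=183343645/1048576 → NEW=255, ERR=-84043235/1048576
(2,2): OLD=982976663/16777216 → NEW=0, ERR=982976663/16777216
(2,3): OLD=55063349973/268435456 → NEW=255, ERR=-13387691307/268435456
(2,4): OLD=588145829523/4294967296 → NEW=255, ERR=-507070830957/4294967296
(3,0): OLD=3011081911/16777216 → NEW=255, ERR=-1267108169/16777216
(3,1): OLD=16588892139/134217728 → NEW=0, ERR=16588892139/134217728
(3,2): OLD=841909967753/4294967296 → NEW=255, ERR=-253306692727/4294967296
(3,3): OLD=430676227521/8589934592 → NEW=0, ERR=430676227521/8589934592
(3,4): OLD=21979752879269/137438953472 → NEW=255, ERR=-13067180256091/137438953472
Row 0: .#.##
Row 1: #.#..
Row 2: .#.##
Row 3: #.#.#

Answer: .#.##
#.#..
.#.##
#.#.#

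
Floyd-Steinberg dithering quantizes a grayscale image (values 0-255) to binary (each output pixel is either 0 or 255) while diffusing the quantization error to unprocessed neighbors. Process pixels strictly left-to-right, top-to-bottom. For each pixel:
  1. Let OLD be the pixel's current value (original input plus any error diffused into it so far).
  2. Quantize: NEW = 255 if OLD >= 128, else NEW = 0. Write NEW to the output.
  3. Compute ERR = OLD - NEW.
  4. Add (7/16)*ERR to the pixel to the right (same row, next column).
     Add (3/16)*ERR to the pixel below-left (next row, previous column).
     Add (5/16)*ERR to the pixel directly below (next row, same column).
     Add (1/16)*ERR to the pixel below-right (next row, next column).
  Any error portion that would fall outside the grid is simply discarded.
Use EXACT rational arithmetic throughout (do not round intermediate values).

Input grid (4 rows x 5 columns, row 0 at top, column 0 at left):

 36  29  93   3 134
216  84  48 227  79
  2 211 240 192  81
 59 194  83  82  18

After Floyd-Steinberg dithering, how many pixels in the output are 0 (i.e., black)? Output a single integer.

(0,0): OLD=36 → NEW=0, ERR=36
(0,1): OLD=179/4 → NEW=0, ERR=179/4
(0,2): OLD=7205/64 → NEW=0, ERR=7205/64
(0,3): OLD=53507/1024 → NEW=0, ERR=53507/1024
(0,4): OLD=2570005/16384 → NEW=255, ERR=-1607915/16384
(1,0): OLD=15081/64 → NEW=255, ERR=-1239/64
(1,1): OLD=57791/512 → NEW=0, ERR=57791/512
(1,2): OLD=2378251/16384 → NEW=255, ERR=-1799669/16384
(1,3): OLD=12052575/65536 → NEW=255, ERR=-4659105/65536
(1,4): OLD=21489917/1048576 → NEW=0, ERR=21489917/1048576
(2,0): OLD=140197/8192 → NEW=0, ERR=140197/8192
(2,1): OLD=60805511/262144 → NEW=255, ERR=-6041209/262144
(2,2): OLD=794050709/4194304 → NEW=255, ERR=-275496811/4194304
(2,3): OLD=9262674351/67108864 → NEW=255, ERR=-7850085969/67108864
(2,4): OLD=34128335881/1073741824 → NEW=0, ERR=34128335881/1073741824
(3,0): OLD=251771829/4194304 → NEW=0, ERR=251771829/4194304
(3,1): OLD=6771758065/33554432 → NEW=255, ERR=-1784622095/33554432
(3,2): OLD=16999309771/1073741824 → NEW=0, ERR=16999309771/1073741824
(3,3): OLD=116449423499/2147483648 → NEW=0, ERR=116449423499/2147483648
(3,4): OLD=1523701862919/34359738368 → NEW=0, ERR=1523701862919/34359738368
Output grid:
  Row 0: ....#  (4 black, running=4)
  Row 1: #.##.  (2 black, running=6)
  Row 2: .###.  (2 black, running=8)
  Row 3: .#...  (4 black, running=12)

Answer: 12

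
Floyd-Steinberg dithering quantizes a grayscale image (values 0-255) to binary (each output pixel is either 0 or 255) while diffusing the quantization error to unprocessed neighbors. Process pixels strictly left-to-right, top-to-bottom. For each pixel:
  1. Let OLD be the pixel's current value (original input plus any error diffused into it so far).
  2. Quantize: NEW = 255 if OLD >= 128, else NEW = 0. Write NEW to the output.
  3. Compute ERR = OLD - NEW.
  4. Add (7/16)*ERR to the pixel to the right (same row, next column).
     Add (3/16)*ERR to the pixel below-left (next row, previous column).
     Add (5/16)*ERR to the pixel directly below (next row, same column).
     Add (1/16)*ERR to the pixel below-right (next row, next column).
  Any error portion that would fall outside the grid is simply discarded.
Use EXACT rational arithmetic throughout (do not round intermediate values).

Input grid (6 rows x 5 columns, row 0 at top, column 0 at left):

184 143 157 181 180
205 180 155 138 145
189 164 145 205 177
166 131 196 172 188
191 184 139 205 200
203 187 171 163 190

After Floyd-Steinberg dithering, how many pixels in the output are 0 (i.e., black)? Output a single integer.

(0,0): OLD=184 → NEW=255, ERR=-71
(0,1): OLD=1791/16 → NEW=0, ERR=1791/16
(0,2): OLD=52729/256 → NEW=255, ERR=-12551/256
(0,3): OLD=653519/4096 → NEW=255, ERR=-390961/4096
(0,4): OLD=9059753/65536 → NEW=255, ERR=-7651927/65536
(1,0): OLD=52173/256 → NEW=255, ERR=-13107/256
(1,1): OLD=366491/2048 → NEW=255, ERR=-155749/2048
(1,2): OLD=6259127/65536 → NEW=0, ERR=6259127/65536
(1,3): OLD=32767915/262144 → NEW=0, ERR=32767915/262144
(1,4): OLD=659489441/4194304 → NEW=255, ERR=-410058079/4194304
(2,0): OLD=5201625/32768 → NEW=255, ERR=-3154215/32768
(2,1): OLD=118309603/1048576 → NEW=0, ERR=118309603/1048576
(2,2): OLD=4075065193/16777216 → NEW=255, ERR=-203124887/16777216
(2,3): OLD=60774766635/268435456 → NEW=255, ERR=-7676274645/268435456
(2,4): OLD=608811048557/4294967296 → NEW=255, ERR=-486405611923/4294967296
(3,0): OLD=2635272265/16777216 → NEW=255, ERR=-1642917815/16777216
(3,1): OLD=15452527765/134217728 → NEW=0, ERR=15452527765/134217728
(3,2): OLD=1049157422199/4294967296 → NEW=255, ERR=-46059238281/4294967296
(3,3): OLD=1171502069023/8589934592 → NEW=255, ERR=-1018931251937/8589934592
(3,4): OLD=13596307581307/137438953472 → NEW=0, ERR=13596307581307/137438953472
(4,0): OLD=390810247463/2147483648 → NEW=255, ERR=-156798082777/2147483648
(4,1): OLD=12362850327463/68719476736 → NEW=255, ERR=-5160616240217/68719476736
(4,2): OLD=96480407686057/1099511627776 → NEW=0, ERR=96480407686057/1099511627776
(4,3): OLD=3944165208619431/17592186044416 → NEW=255, ERR=-541842232706649/17592186044416
(4,4): OLD=59116965361254161/281474976710656 → NEW=255, ERR=-12659153699963119/281474976710656
(5,0): OLD=182631318473557/1099511627776 → NEW=255, ERR=-97744146609323/1099511627776
(5,1): OLD=1200920534749759/8796093022208 → NEW=255, ERR=-1042083185913281/8796093022208
(5,2): OLD=38314844574005303/281474976710656 → NEW=255, ERR=-33461274487211977/281474976710656
(5,3): OLD=110807990625529081/1125899906842624 → NEW=0, ERR=110807990625529081/1125899906842624
(5,4): OLD=3910530674287792611/18014398509481984 → NEW=255, ERR=-683140945630113309/18014398509481984
Output grid:
  Row 0: #.###  (1 black, running=1)
  Row 1: ##..#  (2 black, running=3)
  Row 2: #.###  (1 black, running=4)
  Row 3: #.##.  (2 black, running=6)
  Row 4: ##.##  (1 black, running=7)
  Row 5: ###.#  (1 black, running=8)

Answer: 8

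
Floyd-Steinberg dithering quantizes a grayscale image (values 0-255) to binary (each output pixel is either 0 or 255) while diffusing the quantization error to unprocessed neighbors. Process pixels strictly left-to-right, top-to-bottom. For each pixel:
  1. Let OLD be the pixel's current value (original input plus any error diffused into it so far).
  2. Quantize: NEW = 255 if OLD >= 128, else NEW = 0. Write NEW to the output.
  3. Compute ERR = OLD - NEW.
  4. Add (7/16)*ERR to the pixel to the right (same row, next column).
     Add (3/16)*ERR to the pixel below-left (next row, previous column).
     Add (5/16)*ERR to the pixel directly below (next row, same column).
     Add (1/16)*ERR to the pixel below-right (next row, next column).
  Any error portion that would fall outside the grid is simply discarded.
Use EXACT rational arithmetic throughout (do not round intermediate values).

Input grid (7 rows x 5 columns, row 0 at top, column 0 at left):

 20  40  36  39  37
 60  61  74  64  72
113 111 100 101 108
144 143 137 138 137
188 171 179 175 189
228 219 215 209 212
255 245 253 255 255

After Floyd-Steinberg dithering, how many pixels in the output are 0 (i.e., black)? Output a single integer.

(0,0): OLD=20 → NEW=0, ERR=20
(0,1): OLD=195/4 → NEW=0, ERR=195/4
(0,2): OLD=3669/64 → NEW=0, ERR=3669/64
(0,3): OLD=65619/1024 → NEW=0, ERR=65619/1024
(0,4): OLD=1065541/16384 → NEW=0, ERR=1065541/16384
(1,0): OLD=4825/64 → NEW=0, ERR=4825/64
(1,1): OLD=62063/512 → NEW=0, ERR=62063/512
(1,2): OLD=2621595/16384 → NEW=255, ERR=-1556325/16384
(1,3): OLD=3817087/65536 → NEW=0, ERR=3817087/65536
(1,4): OLD=127727517/1048576 → NEW=0, ERR=127727517/1048576
(2,0): OLD=1304885/8192 → NEW=255, ERR=-784075/8192
(2,1): OLD=24617239/262144 → NEW=0, ERR=24617239/262144
(2,2): OLD=544826373/4194304 → NEW=255, ERR=-524721147/4194304
(2,3): OLD=5460726079/67108864 → NEW=0, ERR=5460726079/67108864
(2,4): OLD=198970702073/1073741824 → NEW=255, ERR=-74833463047/1073741824
(3,0): OLD=552379493/4194304 → NEW=255, ERR=-517168027/4194304
(3,1): OLD=2985080321/33554432 → NEW=0, ERR=2985080321/33554432
(3,2): OLD=169600254043/1073741824 → NEW=255, ERR=-104203911077/1073741824
(3,3): OLD=214927956675/2147483648 → NEW=0, ERR=214927956675/2147483648
(3,4): OLD=5638188457199/34359738368 → NEW=255, ERR=-3123544826641/34359738368
(4,0): OLD=89200251339/536870912 → NEW=255, ERR=-47701831221/536870912
(4,1): OLD=2302538096587/17179869184 → NEW=255, ERR=-2078328545333/17179869184
(4,2): OLD=33005164724037/274877906944 → NEW=0, ERR=33005164724037/274877906944
(4,3): OLD=1036606907708363/4398046511104 → NEW=255, ERR=-84894952623157/4398046511104
(4,4): OLD=11146531747436557/70368744177664 → NEW=255, ERR=-6797498017867763/70368744177664
(5,0): OLD=48804884151873/274877906944 → NEW=255, ERR=-21288982118847/274877906944
(5,1): OLD=361237592030083/2199023255552 → NEW=255, ERR=-199513338135677/2199023255552
(5,2): OLD=14189769476746523/70368744177664 → NEW=255, ERR=-3754260288557797/70368744177664
(5,3): OLD=47574622604025365/281474976710656 → NEW=255, ERR=-24201496457191915/281474976710656
(5,4): OLD=643969408476964439/4503599627370496 → NEW=255, ERR=-504448496502512041/4503599627370496
(6,0): OLD=7521915583491249/35184372088832 → NEW=255, ERR=-1450099299160911/35184372088832
(6,1): OLD=206909192598383583/1125899906842624 → NEW=255, ERR=-80195283646485537/1125899906842624
(6,2): OLD=3303366227677149829/18014398509481984 → NEW=255, ERR=-1290305392240756091/18014398509481984
(6,3): OLD=49707656714798848759/288230376151711744 → NEW=255, ERR=-23791089203887645961/288230376151711744
(6,4): OLD=823236459018802019713/4611686018427387904 → NEW=255, ERR=-352743475680181895807/4611686018427387904
Output grid:
  Row 0: .....  (5 black, running=5)
  Row 1: ..#..  (4 black, running=9)
  Row 2: #.#.#  (2 black, running=11)
  Row 3: #.#.#  (2 black, running=13)
  Row 4: ##.##  (1 black, running=14)
  Row 5: #####  (0 black, running=14)
  Row 6: #####  (0 black, running=14)

Answer: 14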